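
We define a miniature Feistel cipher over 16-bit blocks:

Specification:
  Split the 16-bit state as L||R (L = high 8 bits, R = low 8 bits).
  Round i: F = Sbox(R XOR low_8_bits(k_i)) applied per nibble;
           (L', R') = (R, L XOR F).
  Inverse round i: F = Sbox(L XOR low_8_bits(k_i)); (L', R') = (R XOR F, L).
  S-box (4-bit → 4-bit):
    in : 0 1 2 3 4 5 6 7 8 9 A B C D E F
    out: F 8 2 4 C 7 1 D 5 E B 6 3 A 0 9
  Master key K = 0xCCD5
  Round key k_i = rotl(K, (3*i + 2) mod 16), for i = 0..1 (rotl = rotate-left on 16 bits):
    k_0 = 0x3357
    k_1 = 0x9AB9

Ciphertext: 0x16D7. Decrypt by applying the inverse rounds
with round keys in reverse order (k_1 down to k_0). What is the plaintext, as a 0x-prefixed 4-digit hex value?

s_0 = ciphertext = 0x16D7
s_1 = InvRound(s_0, k_1) = 0x6E16
s_2 = InvRound(s_1, k_0) = 0x586E

0x586E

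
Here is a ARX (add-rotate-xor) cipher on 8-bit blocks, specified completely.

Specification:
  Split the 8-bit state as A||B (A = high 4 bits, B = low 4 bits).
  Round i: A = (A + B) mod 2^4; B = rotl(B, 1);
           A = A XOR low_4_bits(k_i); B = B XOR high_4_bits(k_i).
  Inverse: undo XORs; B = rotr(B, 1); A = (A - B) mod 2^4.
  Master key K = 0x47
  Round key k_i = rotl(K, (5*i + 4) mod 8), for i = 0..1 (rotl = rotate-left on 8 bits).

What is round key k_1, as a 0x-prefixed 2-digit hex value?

0x8E

K = 0x47
k_0 = rotl(K, (5*0+4) mod 8) = rotl(K, 4) = 0x74
k_1 = rotl(K, (5*1+4) mod 8) = rotl(K, 1) = 0x8E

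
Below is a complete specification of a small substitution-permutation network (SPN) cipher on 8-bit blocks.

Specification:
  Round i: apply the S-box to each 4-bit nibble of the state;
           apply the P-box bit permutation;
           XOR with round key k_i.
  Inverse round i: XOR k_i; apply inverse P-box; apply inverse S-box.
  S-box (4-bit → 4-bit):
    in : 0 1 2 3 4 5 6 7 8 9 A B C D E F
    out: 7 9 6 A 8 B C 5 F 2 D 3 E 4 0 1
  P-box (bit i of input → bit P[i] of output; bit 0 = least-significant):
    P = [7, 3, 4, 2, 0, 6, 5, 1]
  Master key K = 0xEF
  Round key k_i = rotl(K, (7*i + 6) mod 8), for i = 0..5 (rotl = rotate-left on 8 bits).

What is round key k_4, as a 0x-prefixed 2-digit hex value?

K = 0xEF
k_0 = rotl(K, (7*0+6) mod 8) = rotl(K, 6) = 0xFB
k_1 = rotl(K, (7*1+6) mod 8) = rotl(K, 5) = 0xFD
k_2 = rotl(K, (7*2+6) mod 8) = rotl(K, 4) = 0xFE
k_3 = rotl(K, (7*3+6) mod 8) = rotl(K, 3) = 0x7F
k_4 = rotl(K, (7*4+6) mod 8) = rotl(K, 2) = 0xBF

0xBF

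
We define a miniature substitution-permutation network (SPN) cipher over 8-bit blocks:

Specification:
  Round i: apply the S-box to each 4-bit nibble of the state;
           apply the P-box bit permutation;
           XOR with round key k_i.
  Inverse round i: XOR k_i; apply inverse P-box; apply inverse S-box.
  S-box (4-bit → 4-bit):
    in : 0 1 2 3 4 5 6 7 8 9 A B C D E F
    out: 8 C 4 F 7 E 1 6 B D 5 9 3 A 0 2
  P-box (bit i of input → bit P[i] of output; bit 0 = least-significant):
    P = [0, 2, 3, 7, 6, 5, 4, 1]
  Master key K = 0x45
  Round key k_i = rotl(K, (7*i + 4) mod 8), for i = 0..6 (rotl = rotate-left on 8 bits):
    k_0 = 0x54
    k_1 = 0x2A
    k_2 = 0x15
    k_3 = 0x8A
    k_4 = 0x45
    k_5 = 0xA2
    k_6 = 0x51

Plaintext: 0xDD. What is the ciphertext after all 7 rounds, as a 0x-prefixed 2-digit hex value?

0x96

s_0 = plaintext = 0xDD
s_1 = Round(s_0, k_0) = 0xF2
s_2 = Round(s_1, k_1) = 0x02
s_3 = Round(s_2, k_2) = 0x1F
s_4 = Round(s_3, k_3) = 0x9C
s_5 = Round(s_4, k_4) = 0x12
s_6 = Round(s_5, k_5) = 0xB8
s_7 = Round(s_6, k_6) = 0x96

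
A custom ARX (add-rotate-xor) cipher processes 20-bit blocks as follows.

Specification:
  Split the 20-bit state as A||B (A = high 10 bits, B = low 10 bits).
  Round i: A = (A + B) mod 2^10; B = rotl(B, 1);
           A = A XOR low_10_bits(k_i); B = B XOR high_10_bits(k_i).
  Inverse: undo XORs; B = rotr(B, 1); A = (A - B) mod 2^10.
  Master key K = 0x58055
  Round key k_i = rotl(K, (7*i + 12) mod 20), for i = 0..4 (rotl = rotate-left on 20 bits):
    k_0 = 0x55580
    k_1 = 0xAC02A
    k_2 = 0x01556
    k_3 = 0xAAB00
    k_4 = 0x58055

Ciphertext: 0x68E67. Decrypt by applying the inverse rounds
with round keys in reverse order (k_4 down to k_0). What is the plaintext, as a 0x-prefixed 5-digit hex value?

0x06ED4

s_0 = ciphertext = 0x68E67
s_1 = InvRound(s_0, k_4) = 0x9CF83
s_2 = InvRound(s_1, k_3) = 0xB7E94
s_3 = InvRound(s_2, k_2) = 0x10748
s_4 = InvRound(s_3, k_1) = 0xDBCFC
s_5 = InvRound(s_4, k_0) = 0x06ED4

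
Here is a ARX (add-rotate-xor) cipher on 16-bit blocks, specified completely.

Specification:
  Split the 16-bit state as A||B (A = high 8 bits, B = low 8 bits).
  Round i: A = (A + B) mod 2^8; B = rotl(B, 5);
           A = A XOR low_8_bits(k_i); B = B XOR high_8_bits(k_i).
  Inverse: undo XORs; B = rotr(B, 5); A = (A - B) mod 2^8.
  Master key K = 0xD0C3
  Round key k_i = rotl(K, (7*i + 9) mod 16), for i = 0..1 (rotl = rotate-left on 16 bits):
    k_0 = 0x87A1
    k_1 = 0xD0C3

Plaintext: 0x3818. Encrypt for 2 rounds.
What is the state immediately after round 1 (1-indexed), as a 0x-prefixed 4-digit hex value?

s_0 = plaintext = 0x3818
s_1 = Round(s_0, k_0) = 0xF184
s_2 = Round(s_1, k_1) = 0xB640

0xF184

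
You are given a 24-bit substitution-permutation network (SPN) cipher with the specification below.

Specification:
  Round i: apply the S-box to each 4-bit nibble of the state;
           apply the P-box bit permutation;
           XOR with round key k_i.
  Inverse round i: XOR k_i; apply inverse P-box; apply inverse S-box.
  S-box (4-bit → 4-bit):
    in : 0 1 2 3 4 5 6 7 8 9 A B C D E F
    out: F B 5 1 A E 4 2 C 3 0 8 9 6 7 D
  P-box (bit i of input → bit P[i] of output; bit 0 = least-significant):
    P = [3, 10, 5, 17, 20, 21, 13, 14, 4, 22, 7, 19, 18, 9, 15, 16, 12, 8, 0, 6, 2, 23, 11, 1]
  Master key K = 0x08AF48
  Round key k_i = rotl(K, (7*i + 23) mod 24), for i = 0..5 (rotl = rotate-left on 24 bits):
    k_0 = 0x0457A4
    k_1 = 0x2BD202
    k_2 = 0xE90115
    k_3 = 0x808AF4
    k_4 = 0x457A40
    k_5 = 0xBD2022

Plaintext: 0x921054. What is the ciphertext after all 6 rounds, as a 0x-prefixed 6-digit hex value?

s_0 = plaintext = 0x921054
s_1 = Round(s_0, k_0) = 0xEB2131
s_2 = Round(s_1, k_1) = 0xF55E5E
s_3 = Round(s_2, k_2) = 0x88EEEA
s_4 = Round(s_3, k_3) = 0xF42027
s_5 = Round(s_4, k_4) = 0x19D796
s_6 = Round(s_5, k_5) = 0x4DB304

0x4DB304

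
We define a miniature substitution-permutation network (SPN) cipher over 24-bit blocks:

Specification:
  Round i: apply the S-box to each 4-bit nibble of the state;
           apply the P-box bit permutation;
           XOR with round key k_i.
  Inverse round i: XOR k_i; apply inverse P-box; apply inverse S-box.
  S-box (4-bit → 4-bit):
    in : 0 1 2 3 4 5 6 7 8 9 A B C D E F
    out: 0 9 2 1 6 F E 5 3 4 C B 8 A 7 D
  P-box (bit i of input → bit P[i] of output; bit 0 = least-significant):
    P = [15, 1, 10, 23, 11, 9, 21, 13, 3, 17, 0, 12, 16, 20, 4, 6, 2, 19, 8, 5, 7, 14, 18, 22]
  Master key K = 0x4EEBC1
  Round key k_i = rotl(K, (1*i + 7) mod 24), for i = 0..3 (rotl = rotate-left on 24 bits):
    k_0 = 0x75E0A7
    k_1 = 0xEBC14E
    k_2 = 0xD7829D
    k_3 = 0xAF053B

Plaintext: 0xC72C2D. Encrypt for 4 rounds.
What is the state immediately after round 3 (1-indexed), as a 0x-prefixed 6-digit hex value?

0xCF8BEF

s_0 = plaintext = 0xC72C2D
s_1 = Round(s_0, k_0) = 0xA5F3A1
s_2 = Round(s_1, k_1) = 0x066032
s_3 = Round(s_2, k_2) = 0xCF8BEF
s_4 = Round(s_3, k_3) = 0x5C9A17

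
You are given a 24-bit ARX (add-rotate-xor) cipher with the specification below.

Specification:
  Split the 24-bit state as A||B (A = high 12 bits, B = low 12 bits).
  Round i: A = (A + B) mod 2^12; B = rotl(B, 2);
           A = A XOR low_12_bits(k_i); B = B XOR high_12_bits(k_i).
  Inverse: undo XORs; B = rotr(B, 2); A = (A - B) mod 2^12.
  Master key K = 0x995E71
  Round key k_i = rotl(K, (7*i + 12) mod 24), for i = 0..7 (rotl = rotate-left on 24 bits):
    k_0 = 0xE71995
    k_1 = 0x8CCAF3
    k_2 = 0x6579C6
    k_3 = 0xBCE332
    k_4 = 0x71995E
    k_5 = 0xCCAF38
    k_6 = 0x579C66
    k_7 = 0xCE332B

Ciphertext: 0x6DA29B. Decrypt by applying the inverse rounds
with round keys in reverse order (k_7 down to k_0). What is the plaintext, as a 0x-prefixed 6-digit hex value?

0xB76F34

s_0 = ciphertext = 0x6DA29B
s_1 = InvRound(s_0, k_7) = 0x25339E
s_2 = InvRound(s_1, k_6) = 0x07CDB9
s_3 = InvRound(s_2, k_5) = 0x2E8C5C
s_4 = InvRound(s_3, k_4) = 0x4E56D1
s_5 = InvRound(s_4, k_3) = 0x890F47
s_6 = InvRound(s_5, k_2) = 0xF12244
s_7 = InvRound(s_6, k_1) = 0x33F2A2
s_8 = InvRound(s_7, k_0) = 0xB76F34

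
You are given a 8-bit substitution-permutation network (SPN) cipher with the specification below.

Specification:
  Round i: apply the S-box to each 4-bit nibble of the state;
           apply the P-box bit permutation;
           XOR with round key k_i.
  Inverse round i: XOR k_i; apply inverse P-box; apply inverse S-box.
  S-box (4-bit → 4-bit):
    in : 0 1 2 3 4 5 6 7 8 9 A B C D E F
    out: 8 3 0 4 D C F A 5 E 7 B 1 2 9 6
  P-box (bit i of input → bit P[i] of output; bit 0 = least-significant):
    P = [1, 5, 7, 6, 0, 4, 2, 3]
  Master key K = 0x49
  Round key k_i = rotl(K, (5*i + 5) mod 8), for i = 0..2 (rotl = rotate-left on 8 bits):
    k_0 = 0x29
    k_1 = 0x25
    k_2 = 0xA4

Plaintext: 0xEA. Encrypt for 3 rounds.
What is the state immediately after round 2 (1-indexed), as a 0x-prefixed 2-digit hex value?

0x20

s_0 = plaintext = 0xEA
s_1 = Round(s_0, k_0) = 0x82
s_2 = Round(s_1, k_1) = 0x20
s_3 = Round(s_2, k_2) = 0xE4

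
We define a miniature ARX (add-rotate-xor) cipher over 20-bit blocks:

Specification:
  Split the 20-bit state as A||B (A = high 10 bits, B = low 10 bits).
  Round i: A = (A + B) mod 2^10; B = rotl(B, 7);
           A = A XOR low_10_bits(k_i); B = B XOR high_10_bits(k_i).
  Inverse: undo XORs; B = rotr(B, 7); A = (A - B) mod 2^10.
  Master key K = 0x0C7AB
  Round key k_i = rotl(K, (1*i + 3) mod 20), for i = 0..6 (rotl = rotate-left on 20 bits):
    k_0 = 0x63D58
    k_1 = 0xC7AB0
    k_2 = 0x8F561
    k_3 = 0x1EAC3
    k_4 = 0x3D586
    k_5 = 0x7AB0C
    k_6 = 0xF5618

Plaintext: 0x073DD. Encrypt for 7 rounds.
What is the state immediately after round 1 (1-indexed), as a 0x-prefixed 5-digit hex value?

0xA8774

s_0 = plaintext = 0x073DD
s_1 = Round(s_0, k_0) = 0xA8774
s_2 = Round(s_1, k_1) = 0x29570
s_3 = Round(s_2, k_2) = 0xDD213
s_4 = Round(s_3, k_3) = 0xD11B8
s_5 = Round(s_4, k_4) = 0x5E8C2
s_6 = Round(s_5, k_5) = 0x4C0F2
s_7 = Round(s_6, k_6) = 0x0EACB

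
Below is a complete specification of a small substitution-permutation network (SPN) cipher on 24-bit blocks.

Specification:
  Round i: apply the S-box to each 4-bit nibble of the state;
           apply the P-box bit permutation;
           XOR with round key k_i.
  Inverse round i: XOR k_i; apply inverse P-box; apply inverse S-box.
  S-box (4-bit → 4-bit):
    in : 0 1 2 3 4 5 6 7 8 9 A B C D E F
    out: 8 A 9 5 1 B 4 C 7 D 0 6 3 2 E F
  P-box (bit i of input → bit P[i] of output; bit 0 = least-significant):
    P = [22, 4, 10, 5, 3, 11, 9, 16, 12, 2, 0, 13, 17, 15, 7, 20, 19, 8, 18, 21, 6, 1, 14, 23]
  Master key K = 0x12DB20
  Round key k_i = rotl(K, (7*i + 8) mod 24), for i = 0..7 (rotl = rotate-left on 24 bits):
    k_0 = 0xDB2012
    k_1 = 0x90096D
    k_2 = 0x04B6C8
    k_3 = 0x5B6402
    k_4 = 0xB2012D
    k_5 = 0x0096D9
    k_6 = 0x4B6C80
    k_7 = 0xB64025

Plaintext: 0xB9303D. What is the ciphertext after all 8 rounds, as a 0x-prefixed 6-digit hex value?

0x8EA8BF

s_0 = plaintext = 0xB9303D
s_1 = Round(s_0, k_0) = 0xF54288
s_2 = Round(s_1, k_1) = 0x7A7637
s_3 = Round(s_2, k_2) = 0x94F061
s_4 = Round(s_3, k_3) = 0xC186F2
s_5 = Round(s_4, k_4) = 0xD18AC6
s_6 = Round(s_5, k_5) = 0x221B53
s_7 = Round(s_6, k_6) = 0xB2E0CD
s_8 = Round(s_7, k_7) = 0x8EA8BF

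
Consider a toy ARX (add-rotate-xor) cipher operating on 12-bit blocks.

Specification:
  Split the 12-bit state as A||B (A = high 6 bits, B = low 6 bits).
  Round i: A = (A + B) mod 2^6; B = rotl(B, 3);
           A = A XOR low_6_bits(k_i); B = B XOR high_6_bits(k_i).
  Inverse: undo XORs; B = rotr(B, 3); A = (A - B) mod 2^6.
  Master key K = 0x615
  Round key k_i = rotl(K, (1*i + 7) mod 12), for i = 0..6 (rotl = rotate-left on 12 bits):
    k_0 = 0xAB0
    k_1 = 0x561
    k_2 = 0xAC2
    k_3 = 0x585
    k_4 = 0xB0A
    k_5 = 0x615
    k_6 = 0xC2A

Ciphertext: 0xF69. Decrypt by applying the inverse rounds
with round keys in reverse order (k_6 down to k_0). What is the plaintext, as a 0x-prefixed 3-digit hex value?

s_0 = ciphertext = 0xF69
s_1 = InvRound(s_0, k_6) = 0x30B
s_2 = InvRound(s_1, k_5) = 0xFDA
s_3 = InvRound(s_2, k_4) = 0xFF6
s_4 = InvRound(s_3, k_3) = 0xD84
s_5 = InvRound(s_4, k_2) = 0xDFD
s_6 = InvRound(s_5, k_1) = 0x445
s_7 = InvRound(s_6, k_0) = 0x93D

0x93D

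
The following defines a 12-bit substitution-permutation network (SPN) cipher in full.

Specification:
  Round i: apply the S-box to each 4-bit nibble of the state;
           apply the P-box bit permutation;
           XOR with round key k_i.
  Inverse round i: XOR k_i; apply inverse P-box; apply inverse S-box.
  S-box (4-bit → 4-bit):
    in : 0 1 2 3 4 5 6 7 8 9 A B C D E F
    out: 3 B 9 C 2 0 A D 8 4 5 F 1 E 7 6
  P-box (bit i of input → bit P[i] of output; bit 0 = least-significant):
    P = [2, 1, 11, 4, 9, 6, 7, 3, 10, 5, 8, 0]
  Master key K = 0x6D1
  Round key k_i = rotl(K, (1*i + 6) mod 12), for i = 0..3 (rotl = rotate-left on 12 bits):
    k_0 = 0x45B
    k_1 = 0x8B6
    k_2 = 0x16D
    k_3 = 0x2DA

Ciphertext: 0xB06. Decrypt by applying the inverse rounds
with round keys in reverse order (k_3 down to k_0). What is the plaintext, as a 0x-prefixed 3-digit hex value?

0x00C

s_0 = ciphertext = 0xB06
s_1 = InvRound(s_0, k_3) = 0x9D7
s_2 = InvRound(s_1, k_2) = 0x43D
s_3 = InvRound(s_2, k_1) = 0x23F
s_4 = InvRound(s_3, k_0) = 0x00C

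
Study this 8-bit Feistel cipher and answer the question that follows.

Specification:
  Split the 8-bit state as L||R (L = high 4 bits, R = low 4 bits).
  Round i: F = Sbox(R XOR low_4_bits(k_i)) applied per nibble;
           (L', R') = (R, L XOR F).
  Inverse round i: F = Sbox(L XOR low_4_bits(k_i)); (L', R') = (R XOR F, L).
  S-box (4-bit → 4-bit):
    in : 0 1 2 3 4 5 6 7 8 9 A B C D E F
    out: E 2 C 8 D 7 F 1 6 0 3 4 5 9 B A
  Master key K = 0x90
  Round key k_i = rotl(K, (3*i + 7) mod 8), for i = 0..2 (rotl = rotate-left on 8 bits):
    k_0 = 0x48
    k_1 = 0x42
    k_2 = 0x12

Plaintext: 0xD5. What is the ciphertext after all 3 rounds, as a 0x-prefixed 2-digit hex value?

s_0 = plaintext = 0xD5
s_1 = Round(s_0, k_0) = 0x54
s_2 = Round(s_1, k_1) = 0x4A
s_3 = Round(s_2, k_2) = 0xA2

0xA2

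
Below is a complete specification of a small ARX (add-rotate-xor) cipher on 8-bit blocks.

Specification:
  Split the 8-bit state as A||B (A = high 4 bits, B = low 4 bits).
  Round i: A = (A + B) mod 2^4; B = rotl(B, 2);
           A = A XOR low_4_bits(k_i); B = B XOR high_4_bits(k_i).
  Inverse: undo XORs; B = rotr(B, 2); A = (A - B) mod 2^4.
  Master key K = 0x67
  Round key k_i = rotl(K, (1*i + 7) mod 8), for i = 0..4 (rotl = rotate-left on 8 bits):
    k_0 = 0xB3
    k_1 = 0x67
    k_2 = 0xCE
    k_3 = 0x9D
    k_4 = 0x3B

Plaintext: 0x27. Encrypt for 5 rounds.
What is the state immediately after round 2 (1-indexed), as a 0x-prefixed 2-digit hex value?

0x7F

s_0 = plaintext = 0x27
s_1 = Round(s_0, k_0) = 0xA6
s_2 = Round(s_1, k_1) = 0x7F
s_3 = Round(s_2, k_2) = 0x83
s_4 = Round(s_3, k_3) = 0x65
s_5 = Round(s_4, k_4) = 0x06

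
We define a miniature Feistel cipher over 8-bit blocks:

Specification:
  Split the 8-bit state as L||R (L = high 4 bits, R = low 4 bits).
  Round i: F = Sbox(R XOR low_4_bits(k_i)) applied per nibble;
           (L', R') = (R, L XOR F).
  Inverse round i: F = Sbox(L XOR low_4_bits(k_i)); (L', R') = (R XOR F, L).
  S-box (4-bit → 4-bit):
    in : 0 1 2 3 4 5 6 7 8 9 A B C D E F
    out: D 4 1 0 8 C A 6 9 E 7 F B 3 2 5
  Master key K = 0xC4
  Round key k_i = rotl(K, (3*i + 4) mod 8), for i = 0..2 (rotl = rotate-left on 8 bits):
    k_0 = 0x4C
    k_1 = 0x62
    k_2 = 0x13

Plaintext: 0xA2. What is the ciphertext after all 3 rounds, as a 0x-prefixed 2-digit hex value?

0x52

s_0 = plaintext = 0xA2
s_1 = Round(s_0, k_0) = 0x28
s_2 = Round(s_1, k_1) = 0x85
s_3 = Round(s_2, k_2) = 0x52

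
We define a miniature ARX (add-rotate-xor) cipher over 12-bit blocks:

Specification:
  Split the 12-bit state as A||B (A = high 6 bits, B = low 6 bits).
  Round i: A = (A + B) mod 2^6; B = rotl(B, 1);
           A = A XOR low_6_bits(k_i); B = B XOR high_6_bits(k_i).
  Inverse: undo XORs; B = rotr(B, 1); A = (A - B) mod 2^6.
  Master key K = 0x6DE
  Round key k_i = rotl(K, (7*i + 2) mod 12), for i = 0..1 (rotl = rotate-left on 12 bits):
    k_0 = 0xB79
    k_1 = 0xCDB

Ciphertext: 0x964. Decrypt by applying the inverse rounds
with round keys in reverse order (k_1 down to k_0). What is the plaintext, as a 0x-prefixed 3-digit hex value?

s_0 = ciphertext = 0x964
s_1 = InvRound(s_0, k_1) = 0x4EB
s_2 = InvRound(s_1, k_0) = 0x9C3

0x9C3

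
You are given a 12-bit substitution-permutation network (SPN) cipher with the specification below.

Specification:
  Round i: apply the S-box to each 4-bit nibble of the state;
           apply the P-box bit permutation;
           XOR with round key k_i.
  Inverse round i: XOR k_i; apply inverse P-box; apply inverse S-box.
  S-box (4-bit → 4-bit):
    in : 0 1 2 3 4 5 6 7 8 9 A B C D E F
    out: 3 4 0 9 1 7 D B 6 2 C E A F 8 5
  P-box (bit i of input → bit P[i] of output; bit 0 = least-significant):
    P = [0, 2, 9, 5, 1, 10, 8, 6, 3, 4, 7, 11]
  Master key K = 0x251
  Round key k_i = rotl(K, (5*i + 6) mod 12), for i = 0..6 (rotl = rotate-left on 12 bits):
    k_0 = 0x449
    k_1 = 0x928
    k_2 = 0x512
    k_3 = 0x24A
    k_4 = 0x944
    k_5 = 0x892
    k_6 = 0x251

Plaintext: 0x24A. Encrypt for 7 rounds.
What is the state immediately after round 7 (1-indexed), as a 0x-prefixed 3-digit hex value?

s_0 = plaintext = 0x24A
s_1 = Round(s_0, k_0) = 0x66B
s_2 = Round(s_1, k_1) = 0x2C6
s_3 = Round(s_2, k_2) = 0x373
s_4 = Round(s_3, k_3) = 0xE21
s_5 = Round(s_4, k_4) = 0x344
s_6 = Round(s_5, k_5) = 0x099
s_7 = Round(s_6, k_6) = 0x64D

0x64D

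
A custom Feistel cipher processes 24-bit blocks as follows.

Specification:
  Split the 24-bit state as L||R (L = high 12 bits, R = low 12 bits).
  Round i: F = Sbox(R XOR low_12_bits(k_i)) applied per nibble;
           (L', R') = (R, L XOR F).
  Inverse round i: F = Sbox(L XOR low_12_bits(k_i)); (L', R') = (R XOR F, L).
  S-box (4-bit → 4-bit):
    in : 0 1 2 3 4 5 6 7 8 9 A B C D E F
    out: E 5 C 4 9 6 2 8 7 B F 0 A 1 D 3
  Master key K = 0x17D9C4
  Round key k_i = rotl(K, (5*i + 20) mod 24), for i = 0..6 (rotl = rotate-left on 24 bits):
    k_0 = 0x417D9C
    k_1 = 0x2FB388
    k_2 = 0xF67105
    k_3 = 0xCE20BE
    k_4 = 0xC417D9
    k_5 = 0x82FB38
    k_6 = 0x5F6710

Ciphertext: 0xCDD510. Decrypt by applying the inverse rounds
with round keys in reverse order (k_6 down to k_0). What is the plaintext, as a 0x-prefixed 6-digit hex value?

s_0 = ciphertext = 0xCDD510
s_1 = InvRound(s_0, k_6) = 0x5B1CDD
s_2 = InvRound(s_1, k_5) = 0x1A65B1
s_3 = InvRound(s_2, k_4) = 0x7321A6
s_4 = InvRound(s_3, k_3) = 0x9DC732
s_5 = InvRound(s_4, k_2) = 0x0299DC
s_6 = InvRound(s_5, k_1) = 0xD29029
s_7 = InvRound(s_6, k_0) = 0xE2FD29

0xE2FD29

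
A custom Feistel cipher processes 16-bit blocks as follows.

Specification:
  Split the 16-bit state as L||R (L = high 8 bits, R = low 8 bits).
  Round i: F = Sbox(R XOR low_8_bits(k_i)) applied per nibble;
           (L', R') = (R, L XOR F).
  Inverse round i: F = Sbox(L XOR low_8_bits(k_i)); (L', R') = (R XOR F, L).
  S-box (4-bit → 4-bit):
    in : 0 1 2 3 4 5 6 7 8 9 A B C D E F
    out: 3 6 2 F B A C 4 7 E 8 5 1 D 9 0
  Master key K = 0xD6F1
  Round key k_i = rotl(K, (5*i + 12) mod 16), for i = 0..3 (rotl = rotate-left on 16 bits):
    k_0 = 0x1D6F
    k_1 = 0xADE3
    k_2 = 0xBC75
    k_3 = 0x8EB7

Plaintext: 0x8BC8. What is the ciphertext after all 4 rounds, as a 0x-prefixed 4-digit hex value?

0x2EB7

s_0 = plaintext = 0x8BC8
s_1 = Round(s_0, k_0) = 0xC80F
s_2 = Round(s_1, k_1) = 0x0F59
s_3 = Round(s_2, k_2) = 0x592E
s_4 = Round(s_3, k_3) = 0x2EB7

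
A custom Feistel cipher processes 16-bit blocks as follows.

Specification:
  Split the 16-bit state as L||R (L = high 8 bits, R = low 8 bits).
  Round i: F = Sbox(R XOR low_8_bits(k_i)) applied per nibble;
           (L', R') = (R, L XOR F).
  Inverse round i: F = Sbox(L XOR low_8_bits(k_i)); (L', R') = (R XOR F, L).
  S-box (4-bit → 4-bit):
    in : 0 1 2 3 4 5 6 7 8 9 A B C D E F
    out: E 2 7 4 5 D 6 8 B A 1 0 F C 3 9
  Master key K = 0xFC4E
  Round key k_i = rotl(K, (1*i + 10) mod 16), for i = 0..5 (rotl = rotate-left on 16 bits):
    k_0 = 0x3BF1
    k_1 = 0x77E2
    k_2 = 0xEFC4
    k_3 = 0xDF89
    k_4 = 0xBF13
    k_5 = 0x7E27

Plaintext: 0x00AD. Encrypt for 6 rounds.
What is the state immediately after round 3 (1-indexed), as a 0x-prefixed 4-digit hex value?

s_0 = plaintext = 0x00AD
s_1 = Round(s_0, k_0) = 0xADDF
s_2 = Round(s_1, k_1) = 0xDFE1
s_3 = Round(s_2, k_2) = 0xE1A2
s_4 = Round(s_3, k_3) = 0xA291
s_5 = Round(s_4, k_4) = 0x9115
s_6 = Round(s_5, k_5) = 0x15D6

0xE1A2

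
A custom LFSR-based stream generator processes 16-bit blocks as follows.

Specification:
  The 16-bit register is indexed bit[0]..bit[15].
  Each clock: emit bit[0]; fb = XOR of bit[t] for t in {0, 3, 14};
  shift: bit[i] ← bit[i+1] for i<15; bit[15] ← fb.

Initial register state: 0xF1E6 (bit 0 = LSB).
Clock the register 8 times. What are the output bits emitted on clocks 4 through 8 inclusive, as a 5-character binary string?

reg_0 = 0xF1E6
clock 1: out=0, reg = 0xF8F3
clock 2: out=1, reg = 0x7C79
clock 3: out=1, reg = 0xBE3C
clock 4: out=0, reg = 0xDF1E
clock 5: out=0, reg = 0x6F8F
clock 6: out=1, reg = 0xB7C7
clock 7: out=1, reg = 0xDBE3
clock 8: out=1, reg = 0x6DF1

00111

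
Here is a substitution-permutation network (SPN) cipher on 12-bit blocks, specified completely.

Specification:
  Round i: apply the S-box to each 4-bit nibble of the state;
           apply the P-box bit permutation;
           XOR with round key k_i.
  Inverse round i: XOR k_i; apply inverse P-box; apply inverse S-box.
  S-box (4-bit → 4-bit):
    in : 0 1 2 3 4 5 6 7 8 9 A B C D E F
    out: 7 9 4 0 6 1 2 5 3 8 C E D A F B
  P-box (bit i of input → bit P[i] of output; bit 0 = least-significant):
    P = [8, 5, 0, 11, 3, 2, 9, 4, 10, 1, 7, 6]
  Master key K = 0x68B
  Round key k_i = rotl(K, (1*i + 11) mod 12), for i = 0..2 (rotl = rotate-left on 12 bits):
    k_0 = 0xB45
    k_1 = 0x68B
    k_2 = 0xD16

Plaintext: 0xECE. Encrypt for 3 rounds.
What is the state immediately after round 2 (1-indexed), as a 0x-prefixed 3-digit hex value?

s_0 = plaintext = 0xECE
s_1 = Round(s_0, k_0) = 0x4BE
s_2 = Round(s_1, k_1) = 0xD3C
s_3 = Round(s_2, k_2) = 0x455

0xD3C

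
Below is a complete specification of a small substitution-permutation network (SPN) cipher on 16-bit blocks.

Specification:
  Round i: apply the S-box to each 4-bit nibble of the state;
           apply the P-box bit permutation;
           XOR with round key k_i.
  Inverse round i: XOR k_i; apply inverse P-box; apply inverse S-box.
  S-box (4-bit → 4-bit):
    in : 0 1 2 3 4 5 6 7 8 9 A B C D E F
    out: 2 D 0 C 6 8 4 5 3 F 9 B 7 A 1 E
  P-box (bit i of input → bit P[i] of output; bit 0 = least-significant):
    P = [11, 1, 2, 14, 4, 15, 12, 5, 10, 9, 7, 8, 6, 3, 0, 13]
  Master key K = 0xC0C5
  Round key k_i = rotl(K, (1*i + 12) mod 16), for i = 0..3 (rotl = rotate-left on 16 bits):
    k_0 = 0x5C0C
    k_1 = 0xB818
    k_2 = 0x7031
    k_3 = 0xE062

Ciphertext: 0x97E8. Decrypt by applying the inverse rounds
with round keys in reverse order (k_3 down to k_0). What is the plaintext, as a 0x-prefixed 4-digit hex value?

0xE13E

s_0 = ciphertext = 0x97E8
s_1 = InvRound(s_0, k_3) = 0xD96D
s_2 = InvRound(s_1, k_2) = 0xB587
s_3 = InvRound(s_2, k_1) = 0x41EC
s_4 = InvRound(s_3, k_0) = 0xE13E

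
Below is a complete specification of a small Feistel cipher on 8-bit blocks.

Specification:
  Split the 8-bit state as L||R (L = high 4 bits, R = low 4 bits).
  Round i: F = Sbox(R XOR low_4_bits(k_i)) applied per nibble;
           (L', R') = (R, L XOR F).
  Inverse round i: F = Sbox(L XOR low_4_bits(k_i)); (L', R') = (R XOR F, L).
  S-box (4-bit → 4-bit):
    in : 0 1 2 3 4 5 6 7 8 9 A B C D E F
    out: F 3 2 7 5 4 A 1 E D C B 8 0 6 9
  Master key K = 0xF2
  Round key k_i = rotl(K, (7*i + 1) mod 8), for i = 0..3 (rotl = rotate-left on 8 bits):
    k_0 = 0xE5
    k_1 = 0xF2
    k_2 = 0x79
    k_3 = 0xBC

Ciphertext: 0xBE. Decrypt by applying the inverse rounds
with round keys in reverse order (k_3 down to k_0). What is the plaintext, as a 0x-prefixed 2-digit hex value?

s_0 = ciphertext = 0xBE
s_1 = InvRound(s_0, k_3) = 0xFB
s_2 = InvRound(s_1, k_2) = 0x1F
s_3 = InvRound(s_2, k_1) = 0x81
s_4 = InvRound(s_3, k_0) = 0x18

0x18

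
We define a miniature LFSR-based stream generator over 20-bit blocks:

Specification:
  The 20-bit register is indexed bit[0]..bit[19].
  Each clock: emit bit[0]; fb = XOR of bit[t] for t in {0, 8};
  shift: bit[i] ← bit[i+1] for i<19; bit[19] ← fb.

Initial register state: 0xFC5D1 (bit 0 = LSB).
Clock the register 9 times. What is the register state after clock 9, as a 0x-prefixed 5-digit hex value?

reg_0 = 0xFC5D1
clock 1: out=1, reg = 0x7E2E8
clock 2: out=0, reg = 0x3F174
clock 3: out=0, reg = 0x9F8BA
clock 4: out=0, reg = 0x4FC5D
clock 5: out=1, reg = 0xA7E2E
clock 6: out=0, reg = 0x53F17
clock 7: out=1, reg = 0x29F8B
clock 8: out=1, reg = 0x14FC5
clock 9: out=1, reg = 0x0A7E2

0x0A7E2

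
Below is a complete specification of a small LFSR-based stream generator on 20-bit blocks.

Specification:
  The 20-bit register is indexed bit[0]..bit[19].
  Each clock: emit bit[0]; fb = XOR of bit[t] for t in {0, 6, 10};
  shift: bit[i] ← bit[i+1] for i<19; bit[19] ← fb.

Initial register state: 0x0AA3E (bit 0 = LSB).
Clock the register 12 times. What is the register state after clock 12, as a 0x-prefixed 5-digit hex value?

0x8BC0A

reg_0 = 0x0AA3E
clock 1: out=0, reg = 0x0551F
clock 2: out=1, reg = 0x02A8F
clock 3: out=1, reg = 0x81547
clock 4: out=1, reg = 0xC0AA3
clock 5: out=1, reg = 0xE0551
clock 6: out=1, reg = 0xF02A8
clock 7: out=0, reg = 0x78154
clock 8: out=0, reg = 0xBC0AA
clock 9: out=0, reg = 0x5E055
clock 10: out=1, reg = 0x2F02A
clock 11: out=0, reg = 0x17815
clock 12: out=1, reg = 0x8BC0A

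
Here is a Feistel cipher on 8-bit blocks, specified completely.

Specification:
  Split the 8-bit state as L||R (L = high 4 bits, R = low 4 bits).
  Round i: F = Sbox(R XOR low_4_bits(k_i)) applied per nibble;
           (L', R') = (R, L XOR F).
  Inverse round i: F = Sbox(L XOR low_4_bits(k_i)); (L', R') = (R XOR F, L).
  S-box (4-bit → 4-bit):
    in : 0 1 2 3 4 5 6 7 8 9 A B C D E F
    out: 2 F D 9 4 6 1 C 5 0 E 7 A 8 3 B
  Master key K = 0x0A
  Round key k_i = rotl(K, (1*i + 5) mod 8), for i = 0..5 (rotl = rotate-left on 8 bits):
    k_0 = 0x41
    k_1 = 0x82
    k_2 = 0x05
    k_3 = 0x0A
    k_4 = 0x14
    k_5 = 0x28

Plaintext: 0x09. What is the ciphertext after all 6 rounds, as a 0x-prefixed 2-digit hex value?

s_0 = plaintext = 0x09
s_1 = Round(s_0, k_0) = 0x95
s_2 = Round(s_1, k_1) = 0x55
s_3 = Round(s_2, k_2) = 0x57
s_4 = Round(s_3, k_3) = 0x7D
s_5 = Round(s_4, k_4) = 0xD7
s_6 = Round(s_5, k_5) = 0x76

0x76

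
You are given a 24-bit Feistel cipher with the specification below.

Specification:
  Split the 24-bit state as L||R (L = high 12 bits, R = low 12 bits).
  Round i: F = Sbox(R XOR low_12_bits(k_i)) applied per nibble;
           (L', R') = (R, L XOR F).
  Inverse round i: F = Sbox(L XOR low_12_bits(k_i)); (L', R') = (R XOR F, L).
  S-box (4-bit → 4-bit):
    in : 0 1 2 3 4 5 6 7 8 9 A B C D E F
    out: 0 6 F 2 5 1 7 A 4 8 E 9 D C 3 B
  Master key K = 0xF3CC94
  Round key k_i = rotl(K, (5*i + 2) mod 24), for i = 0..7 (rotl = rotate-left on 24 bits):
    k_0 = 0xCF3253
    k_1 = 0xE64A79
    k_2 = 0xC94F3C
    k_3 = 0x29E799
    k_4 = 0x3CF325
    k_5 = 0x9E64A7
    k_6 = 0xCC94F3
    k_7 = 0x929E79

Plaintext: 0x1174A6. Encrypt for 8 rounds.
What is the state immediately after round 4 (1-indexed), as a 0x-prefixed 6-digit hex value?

s_0 = plaintext = 0x1174A6
s_1 = Round(s_0, k_0) = 0x4A66A6
s_2 = Round(s_1, k_1) = 0x6A696D
s_3 = Round(s_2, k_2) = 0x96D1B0
s_4 = Round(s_3, k_3) = 0x1B0E95
s_5 = Round(s_4, k_4) = 0xE95D20
s_6 = Round(s_5, k_5) = 0xD206DF
s_7 = Round(s_6, k_6) = 0x6DF2DD
s_8 = Round(s_7, k_7) = 0x2DDB3A

0x1B0E95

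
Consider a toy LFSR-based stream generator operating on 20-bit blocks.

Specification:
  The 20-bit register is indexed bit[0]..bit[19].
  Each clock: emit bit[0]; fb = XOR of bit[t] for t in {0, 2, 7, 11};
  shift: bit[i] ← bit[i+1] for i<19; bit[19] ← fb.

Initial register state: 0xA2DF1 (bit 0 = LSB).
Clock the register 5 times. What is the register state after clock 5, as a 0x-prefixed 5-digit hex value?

reg_0 = 0xA2DF1
clock 1: out=1, reg = 0xD16F8
clock 2: out=0, reg = 0xE8B7C
clock 3: out=0, reg = 0x745BE
clock 4: out=0, reg = 0x3A2DF
clock 5: out=1, reg = 0x9D16F

0x9D16F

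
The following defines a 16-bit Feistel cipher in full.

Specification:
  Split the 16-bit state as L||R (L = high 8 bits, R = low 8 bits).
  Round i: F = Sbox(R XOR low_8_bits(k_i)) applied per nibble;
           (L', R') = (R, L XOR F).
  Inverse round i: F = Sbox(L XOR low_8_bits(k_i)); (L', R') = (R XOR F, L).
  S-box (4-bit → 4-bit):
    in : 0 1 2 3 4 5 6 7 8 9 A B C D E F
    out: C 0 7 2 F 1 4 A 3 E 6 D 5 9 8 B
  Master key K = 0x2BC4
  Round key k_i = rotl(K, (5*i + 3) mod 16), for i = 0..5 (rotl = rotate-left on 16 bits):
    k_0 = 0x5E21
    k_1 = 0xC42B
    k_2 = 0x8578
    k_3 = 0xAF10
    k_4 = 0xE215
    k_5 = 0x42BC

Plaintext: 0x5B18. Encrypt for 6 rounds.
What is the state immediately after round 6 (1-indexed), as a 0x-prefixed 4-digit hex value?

0x26B2

s_0 = plaintext = 0x5B18
s_1 = Round(s_0, k_0) = 0x1875
s_2 = Round(s_1, k_1) = 0x7500
s_3 = Round(s_2, k_2) = 0x00D6
s_4 = Round(s_3, k_3) = 0xD654
s_5 = Round(s_4, k_4) = 0x5426
s_6 = Round(s_5, k_5) = 0x26B2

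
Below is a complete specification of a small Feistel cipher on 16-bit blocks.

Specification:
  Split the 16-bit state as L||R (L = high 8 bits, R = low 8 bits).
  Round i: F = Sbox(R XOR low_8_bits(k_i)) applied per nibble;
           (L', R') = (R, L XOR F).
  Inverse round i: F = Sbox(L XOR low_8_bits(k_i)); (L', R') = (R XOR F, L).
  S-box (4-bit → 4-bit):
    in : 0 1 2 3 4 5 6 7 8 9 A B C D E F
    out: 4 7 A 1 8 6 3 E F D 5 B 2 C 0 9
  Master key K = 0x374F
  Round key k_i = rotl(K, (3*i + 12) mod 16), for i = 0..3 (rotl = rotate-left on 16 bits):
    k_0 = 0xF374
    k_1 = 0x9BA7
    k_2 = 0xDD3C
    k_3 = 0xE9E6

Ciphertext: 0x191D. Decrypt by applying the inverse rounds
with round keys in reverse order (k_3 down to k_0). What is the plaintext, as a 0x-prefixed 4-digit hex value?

s_0 = ciphertext = 0x191D
s_1 = InvRound(s_0, k_3) = 0x8419
s_2 = InvRound(s_1, k_2) = 0xA684
s_3 = InvRound(s_2, k_1) = 0xC3A6
s_4 = InvRound(s_3, k_0) = 0x18C3

0x18C3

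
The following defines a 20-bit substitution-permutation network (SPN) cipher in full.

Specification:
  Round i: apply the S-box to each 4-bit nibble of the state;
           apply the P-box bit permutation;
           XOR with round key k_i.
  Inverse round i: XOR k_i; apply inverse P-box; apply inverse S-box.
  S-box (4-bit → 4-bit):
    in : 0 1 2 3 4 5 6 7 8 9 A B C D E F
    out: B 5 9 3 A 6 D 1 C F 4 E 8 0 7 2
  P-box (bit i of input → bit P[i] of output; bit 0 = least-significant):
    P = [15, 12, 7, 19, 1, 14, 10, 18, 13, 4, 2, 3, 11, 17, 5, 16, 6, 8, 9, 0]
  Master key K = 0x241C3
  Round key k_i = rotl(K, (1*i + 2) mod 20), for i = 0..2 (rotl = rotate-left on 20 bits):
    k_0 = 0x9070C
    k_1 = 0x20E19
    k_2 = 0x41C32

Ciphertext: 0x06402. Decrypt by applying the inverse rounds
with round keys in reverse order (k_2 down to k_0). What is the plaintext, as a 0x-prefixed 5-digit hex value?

0x15CDC

s_0 = ciphertext = 0x06402
s_1 = InvRound(s_0, k_2) = 0xD134F
s_2 = InvRound(s_1, k_1) = 0x30564
s_3 = InvRound(s_2, k_0) = 0x15CDC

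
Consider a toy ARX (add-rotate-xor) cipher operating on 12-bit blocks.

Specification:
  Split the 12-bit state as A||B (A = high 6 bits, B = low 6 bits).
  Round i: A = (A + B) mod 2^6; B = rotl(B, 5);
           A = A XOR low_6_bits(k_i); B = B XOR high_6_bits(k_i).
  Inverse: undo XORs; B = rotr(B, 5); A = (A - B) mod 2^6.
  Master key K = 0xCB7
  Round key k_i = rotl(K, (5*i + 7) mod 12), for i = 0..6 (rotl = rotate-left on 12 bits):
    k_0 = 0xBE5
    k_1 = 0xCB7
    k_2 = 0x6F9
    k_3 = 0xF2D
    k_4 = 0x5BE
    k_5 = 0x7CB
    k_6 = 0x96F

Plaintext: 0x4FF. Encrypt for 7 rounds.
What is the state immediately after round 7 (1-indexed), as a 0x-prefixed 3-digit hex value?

s_0 = plaintext = 0x4FF
s_1 = Round(s_0, k_0) = 0xDD0
s_2 = Round(s_1, k_1) = 0xC3A
s_3 = Round(s_2, k_2) = 0x4C6
s_4 = Round(s_3, k_3) = 0xD3F
s_5 = Round(s_4, k_4) = 0x369
s_6 = Round(s_5, k_5) = 0xF6B
s_7 = Round(s_6, k_6) = 0x1D0

0x1D0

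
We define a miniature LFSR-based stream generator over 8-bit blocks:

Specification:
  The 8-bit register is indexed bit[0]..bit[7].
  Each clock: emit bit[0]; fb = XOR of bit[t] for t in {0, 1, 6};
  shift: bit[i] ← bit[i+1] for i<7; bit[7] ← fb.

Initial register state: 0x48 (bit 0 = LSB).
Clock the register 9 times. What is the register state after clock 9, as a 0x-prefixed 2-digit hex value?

0x64

reg_0 = 0x48
clock 1: out=0, reg = 0xA4
clock 2: out=0, reg = 0x52
clock 3: out=0, reg = 0x29
clock 4: out=1, reg = 0x94
clock 5: out=0, reg = 0x4A
clock 6: out=0, reg = 0x25
clock 7: out=1, reg = 0x92
clock 8: out=0, reg = 0xC9
clock 9: out=1, reg = 0x64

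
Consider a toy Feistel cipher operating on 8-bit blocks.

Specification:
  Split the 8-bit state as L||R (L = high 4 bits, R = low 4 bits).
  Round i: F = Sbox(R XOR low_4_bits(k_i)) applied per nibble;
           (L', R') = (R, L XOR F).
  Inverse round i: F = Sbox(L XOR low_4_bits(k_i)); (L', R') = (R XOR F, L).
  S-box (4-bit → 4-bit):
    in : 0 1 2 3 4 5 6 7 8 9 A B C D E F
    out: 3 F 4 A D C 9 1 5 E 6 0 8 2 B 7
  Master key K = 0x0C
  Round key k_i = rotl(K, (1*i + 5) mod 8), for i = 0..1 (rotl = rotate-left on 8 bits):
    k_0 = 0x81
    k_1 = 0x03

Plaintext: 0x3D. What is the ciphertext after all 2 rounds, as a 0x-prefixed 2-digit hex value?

0xB8

s_0 = plaintext = 0x3D
s_1 = Round(s_0, k_0) = 0xDB
s_2 = Round(s_1, k_1) = 0xB8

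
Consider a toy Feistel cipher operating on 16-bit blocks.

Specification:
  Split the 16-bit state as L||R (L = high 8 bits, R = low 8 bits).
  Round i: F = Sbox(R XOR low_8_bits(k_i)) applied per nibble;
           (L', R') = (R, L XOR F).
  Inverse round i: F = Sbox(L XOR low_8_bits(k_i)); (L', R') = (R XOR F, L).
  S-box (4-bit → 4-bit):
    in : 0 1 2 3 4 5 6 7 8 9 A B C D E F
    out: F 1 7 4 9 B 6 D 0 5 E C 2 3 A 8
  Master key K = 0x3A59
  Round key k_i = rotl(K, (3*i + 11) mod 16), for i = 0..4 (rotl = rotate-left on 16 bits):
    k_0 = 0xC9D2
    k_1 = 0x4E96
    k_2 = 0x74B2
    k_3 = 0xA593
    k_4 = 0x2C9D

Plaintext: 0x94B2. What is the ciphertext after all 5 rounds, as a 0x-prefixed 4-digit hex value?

s_0 = plaintext = 0x94B2
s_1 = Round(s_0, k_0) = 0xB2FB
s_2 = Round(s_1, k_1) = 0xFBD1
s_3 = Round(s_2, k_2) = 0xD19F
s_4 = Round(s_3, k_3) = 0x9F23
s_5 = Round(s_4, k_4) = 0x2355

0x2355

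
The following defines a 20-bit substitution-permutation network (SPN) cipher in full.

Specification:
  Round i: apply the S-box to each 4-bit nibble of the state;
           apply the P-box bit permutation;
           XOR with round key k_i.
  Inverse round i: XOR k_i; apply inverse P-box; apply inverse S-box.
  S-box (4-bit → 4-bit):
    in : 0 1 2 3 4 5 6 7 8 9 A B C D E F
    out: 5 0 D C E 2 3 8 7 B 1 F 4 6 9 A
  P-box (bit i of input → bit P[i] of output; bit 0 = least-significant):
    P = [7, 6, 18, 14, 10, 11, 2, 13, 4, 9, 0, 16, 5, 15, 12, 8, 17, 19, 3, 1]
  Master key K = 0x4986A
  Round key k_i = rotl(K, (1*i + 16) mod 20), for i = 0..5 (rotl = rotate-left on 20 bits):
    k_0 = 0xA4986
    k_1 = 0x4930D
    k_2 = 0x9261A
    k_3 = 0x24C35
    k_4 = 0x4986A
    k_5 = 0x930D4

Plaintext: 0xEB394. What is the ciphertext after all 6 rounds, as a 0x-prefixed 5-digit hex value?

s_0 = plaintext = 0xEB394
s_1 = Round(s_0, k_0) = 0xDB4E5
s_2 = Round(s_1, k_1) = 0xD2464
s_3 = Round(s_2, k_2) = 0x47973
s_4 = Round(s_3, k_3) = 0xF2F2F
s_5 = Round(s_4, k_4) = 0xDEF0C
s_6 = Round(s_5, k_5) = 0x437F8

0x437F8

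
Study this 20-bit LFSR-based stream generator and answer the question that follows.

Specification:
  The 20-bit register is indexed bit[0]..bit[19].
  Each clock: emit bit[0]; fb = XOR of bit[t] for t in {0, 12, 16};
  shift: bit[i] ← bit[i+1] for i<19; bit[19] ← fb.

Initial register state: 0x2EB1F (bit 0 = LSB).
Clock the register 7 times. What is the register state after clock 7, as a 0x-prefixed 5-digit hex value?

reg_0 = 0x2EB1F
clock 1: out=1, reg = 0x9758F
clock 2: out=1, reg = 0xCBAC7
clock 3: out=1, reg = 0x65D63
clock 4: out=1, reg = 0x32EB1
clock 5: out=1, reg = 0x19758
clock 6: out=0, reg = 0x0CBAC
clock 7: out=0, reg = 0x065D6

0x065D6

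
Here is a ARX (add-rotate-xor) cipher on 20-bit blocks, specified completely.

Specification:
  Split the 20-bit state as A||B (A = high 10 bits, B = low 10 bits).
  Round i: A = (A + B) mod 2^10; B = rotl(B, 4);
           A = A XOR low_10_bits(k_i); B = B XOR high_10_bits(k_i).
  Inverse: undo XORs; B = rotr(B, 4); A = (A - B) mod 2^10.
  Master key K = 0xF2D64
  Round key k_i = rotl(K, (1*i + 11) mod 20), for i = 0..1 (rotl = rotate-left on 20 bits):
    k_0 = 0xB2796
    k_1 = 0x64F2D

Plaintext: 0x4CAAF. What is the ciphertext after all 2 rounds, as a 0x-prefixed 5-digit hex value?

0xE1EA3

s_0 = plaintext = 0x4CAAF
s_1 = Round(s_0, k_0) = 0x1DC33
s_2 = Round(s_1, k_1) = 0xE1EA3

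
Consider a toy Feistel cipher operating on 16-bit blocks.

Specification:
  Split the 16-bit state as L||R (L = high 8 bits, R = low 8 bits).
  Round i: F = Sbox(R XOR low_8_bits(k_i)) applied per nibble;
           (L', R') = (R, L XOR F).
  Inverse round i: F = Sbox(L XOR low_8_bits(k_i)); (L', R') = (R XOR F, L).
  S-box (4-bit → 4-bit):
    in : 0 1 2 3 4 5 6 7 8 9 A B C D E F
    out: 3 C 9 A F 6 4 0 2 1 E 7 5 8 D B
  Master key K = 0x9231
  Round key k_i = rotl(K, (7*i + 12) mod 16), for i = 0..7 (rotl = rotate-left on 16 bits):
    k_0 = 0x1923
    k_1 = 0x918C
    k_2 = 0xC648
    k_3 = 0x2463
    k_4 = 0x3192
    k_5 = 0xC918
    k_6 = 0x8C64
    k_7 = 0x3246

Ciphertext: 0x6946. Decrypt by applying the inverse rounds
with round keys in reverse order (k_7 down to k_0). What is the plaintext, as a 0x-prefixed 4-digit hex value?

0xA5E7

s_0 = ciphertext = 0x6946
s_1 = InvRound(s_0, k_7) = 0xDD69
s_2 = InvRound(s_1, k_6) = 0x18DD
s_3 = InvRound(s_2, k_5) = 0xEE18
s_4 = InvRound(s_3, k_4) = 0x1DEE
s_5 = InvRound(s_4, k_3) = 0xE31D
s_6 = InvRound(s_5, k_2) = 0xFAE3
s_7 = InvRound(s_6, k_1) = 0xE7FA
s_8 = InvRound(s_7, k_0) = 0xA5E7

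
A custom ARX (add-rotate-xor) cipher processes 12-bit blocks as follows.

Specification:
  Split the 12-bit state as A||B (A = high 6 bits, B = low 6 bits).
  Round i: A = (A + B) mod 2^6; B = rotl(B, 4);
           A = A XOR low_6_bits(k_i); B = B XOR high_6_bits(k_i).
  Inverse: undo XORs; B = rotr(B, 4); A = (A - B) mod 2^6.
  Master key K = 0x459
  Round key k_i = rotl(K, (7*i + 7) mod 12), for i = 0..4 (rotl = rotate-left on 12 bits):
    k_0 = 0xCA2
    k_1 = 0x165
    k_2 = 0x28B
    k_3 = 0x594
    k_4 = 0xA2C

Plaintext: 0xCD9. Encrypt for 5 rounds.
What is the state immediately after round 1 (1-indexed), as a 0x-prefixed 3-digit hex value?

s_0 = plaintext = 0xCD9
s_1 = Round(s_0, k_0) = 0xBA4
s_2 = Round(s_1, k_1) = 0xDCC
s_3 = Round(s_2, k_2) = 0x209
s_4 = Round(s_3, k_3) = 0x144
s_5 = Round(s_4, k_4) = 0x969

0xBA4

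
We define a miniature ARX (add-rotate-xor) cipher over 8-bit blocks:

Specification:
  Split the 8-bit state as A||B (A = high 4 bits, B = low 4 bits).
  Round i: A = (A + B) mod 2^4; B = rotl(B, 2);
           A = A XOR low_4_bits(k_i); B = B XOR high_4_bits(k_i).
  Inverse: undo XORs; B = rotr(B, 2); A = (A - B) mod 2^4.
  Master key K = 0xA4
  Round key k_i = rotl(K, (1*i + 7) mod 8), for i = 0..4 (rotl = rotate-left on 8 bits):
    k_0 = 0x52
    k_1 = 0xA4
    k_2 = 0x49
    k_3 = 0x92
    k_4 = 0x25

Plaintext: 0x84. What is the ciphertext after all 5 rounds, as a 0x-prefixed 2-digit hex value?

0x6E

s_0 = plaintext = 0x84
s_1 = Round(s_0, k_0) = 0xE4
s_2 = Round(s_1, k_1) = 0x6B
s_3 = Round(s_2, k_2) = 0x8A
s_4 = Round(s_3, k_3) = 0x03
s_5 = Round(s_4, k_4) = 0x6E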